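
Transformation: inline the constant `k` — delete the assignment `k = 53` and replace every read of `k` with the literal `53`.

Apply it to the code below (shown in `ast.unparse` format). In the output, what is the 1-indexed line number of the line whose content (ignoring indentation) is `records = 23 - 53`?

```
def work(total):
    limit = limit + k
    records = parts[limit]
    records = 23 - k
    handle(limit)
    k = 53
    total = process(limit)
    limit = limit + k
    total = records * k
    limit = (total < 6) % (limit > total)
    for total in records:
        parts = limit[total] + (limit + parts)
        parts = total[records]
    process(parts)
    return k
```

4

Transformed code:
def work(total):
    limit = limit + 53
    records = parts[limit]
    records = 23 - 53
    handle(limit)
    total = process(limit)
    limit = limit + 53
    total = records * 53
    limit = (total < 6) % (limit > total)
    for total in records:
        parts = limit[total] + (limit + parts)
        parts = total[records]
    process(parts)
    return 53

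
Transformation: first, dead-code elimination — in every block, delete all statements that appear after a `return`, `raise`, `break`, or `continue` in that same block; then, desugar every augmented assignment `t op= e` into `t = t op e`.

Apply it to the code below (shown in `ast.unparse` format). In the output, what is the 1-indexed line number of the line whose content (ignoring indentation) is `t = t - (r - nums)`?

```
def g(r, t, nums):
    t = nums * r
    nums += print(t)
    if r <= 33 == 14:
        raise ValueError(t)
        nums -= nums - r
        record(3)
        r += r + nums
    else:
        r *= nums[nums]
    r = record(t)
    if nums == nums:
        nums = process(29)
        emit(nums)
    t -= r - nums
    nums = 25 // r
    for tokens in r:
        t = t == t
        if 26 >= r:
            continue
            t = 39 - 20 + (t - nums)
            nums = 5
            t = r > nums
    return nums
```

Transformed code:
def g(r, t, nums):
    t = nums * r
    nums = nums + print(t)
    if r <= 33 == 14:
        raise ValueError(t)
    else:
        r = r * nums[nums]
    r = record(t)
    if nums == nums:
        nums = process(29)
        emit(nums)
    t = t - (r - nums)
    nums = 25 // r
    for tokens in r:
        t = t == t
        if 26 >= r:
            continue
    return nums

12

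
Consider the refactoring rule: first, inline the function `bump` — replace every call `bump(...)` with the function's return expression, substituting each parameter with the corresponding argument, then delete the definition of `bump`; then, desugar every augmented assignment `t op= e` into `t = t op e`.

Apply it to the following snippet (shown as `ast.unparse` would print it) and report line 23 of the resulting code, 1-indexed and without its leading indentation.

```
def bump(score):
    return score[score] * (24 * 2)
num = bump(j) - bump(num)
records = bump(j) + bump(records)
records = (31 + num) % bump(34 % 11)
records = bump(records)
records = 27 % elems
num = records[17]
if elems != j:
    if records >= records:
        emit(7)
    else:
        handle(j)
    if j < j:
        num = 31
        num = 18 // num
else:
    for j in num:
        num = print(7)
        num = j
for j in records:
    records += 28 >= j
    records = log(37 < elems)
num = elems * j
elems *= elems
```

Transformed code:
num = j[j] * (24 * 2) - num[num] * (24 * 2)
records = j[j] * (24 * 2) + records[records] * (24 * 2)
records = (31 + num) % ((34 % 11)[34 % 11] * (24 * 2))
records = records[records] * (24 * 2)
records = 27 % elems
num = records[17]
if elems != j:
    if records >= records:
        emit(7)
    else:
        handle(j)
    if j < j:
        num = 31
        num = 18 // num
else:
    for j in num:
        num = print(7)
        num = j
for j in records:
    records = records + (28 >= j)
    records = log(37 < elems)
num = elems * j
elems = elems * elems

elems = elems * elems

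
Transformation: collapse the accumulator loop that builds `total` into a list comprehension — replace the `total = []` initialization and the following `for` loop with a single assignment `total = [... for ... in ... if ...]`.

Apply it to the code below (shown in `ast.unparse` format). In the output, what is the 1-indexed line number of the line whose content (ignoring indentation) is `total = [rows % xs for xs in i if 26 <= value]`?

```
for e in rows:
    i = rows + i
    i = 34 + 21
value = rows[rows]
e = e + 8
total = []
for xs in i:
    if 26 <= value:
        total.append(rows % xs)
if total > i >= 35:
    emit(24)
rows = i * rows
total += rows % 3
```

Transformed code:
for e in rows:
    i = rows + i
    i = 34 + 21
value = rows[rows]
e = e + 8
total = [rows % xs for xs in i if 26 <= value]
if total > i >= 35:
    emit(24)
rows = i * rows
total += rows % 3

6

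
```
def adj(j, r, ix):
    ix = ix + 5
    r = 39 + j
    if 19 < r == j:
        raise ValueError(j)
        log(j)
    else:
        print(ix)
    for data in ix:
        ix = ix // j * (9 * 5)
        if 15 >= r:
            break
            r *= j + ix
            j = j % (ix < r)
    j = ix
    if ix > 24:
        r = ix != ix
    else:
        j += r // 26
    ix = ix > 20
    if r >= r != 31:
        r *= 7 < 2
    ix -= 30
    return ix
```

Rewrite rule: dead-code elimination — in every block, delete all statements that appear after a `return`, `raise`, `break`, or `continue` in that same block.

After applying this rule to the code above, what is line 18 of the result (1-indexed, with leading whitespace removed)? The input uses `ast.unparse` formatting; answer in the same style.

if r >= r != 31:

Transformed code:
def adj(j, r, ix):
    ix = ix + 5
    r = 39 + j
    if 19 < r == j:
        raise ValueError(j)
    else:
        print(ix)
    for data in ix:
        ix = ix // j * (9 * 5)
        if 15 >= r:
            break
    j = ix
    if ix > 24:
        r = ix != ix
    else:
        j += r // 26
    ix = ix > 20
    if r >= r != 31:
        r *= 7 < 2
    ix -= 30
    return ix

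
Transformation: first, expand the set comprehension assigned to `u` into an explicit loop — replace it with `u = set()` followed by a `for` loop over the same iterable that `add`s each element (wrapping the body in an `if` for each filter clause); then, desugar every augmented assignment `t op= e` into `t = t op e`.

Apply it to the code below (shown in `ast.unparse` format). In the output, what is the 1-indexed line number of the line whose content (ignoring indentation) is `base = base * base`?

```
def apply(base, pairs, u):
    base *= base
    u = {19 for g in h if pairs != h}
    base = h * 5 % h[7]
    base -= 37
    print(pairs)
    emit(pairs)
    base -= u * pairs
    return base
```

2

Transformed code:
def apply(base, pairs, u):
    base = base * base
    u = set()
    for g in h:
        if pairs != h:
            u.add(19)
    base = h * 5 % h[7]
    base = base - 37
    print(pairs)
    emit(pairs)
    base = base - u * pairs
    return base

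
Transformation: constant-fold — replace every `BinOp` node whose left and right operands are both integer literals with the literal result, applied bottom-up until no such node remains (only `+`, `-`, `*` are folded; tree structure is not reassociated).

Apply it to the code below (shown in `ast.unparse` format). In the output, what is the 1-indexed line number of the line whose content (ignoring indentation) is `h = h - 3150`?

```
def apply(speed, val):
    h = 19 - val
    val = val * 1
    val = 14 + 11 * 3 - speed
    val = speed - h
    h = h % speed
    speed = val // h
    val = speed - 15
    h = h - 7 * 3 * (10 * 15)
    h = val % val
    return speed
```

9

Transformed code:
def apply(speed, val):
    h = 19 - val
    val = val * 1
    val = 47 - speed
    val = speed - h
    h = h % speed
    speed = val // h
    val = speed - 15
    h = h - 3150
    h = val % val
    return speed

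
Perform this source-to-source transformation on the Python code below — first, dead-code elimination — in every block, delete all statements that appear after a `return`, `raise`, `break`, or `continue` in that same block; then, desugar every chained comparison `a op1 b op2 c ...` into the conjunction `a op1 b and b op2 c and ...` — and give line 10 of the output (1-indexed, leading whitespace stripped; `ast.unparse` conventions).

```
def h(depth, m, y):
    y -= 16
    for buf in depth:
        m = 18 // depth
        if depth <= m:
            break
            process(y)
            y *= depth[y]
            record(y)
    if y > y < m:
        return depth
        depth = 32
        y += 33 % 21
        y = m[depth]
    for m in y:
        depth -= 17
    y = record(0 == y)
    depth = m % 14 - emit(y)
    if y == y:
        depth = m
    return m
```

depth -= 17

Transformed code:
def h(depth, m, y):
    y -= 16
    for buf in depth:
        m = 18 // depth
        if depth <= m:
            break
    if y > y and y < m:
        return depth
    for m in y:
        depth -= 17
    y = record(0 == y)
    depth = m % 14 - emit(y)
    if y == y:
        depth = m
    return m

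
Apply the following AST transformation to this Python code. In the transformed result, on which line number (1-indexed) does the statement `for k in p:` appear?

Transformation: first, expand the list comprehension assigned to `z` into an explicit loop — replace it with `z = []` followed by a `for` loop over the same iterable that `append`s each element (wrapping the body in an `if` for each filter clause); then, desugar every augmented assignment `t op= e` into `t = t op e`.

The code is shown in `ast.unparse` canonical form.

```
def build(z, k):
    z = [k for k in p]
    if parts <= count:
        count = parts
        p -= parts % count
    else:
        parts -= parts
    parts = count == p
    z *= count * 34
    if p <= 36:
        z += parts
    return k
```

3

Transformed code:
def build(z, k):
    z = []
    for k in p:
        z.append(k)
    if parts <= count:
        count = parts
        p = p - parts % count
    else:
        parts = parts - parts
    parts = count == p
    z = z * (count * 34)
    if p <= 36:
        z = z + parts
    return k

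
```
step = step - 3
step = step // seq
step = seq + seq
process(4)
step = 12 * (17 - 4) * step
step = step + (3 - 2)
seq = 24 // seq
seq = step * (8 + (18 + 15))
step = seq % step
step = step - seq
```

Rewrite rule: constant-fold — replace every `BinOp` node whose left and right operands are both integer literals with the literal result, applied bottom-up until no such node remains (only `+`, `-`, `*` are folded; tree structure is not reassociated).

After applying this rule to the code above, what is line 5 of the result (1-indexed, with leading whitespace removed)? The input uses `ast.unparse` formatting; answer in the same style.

step = 156 * step

Transformed code:
step = step - 3
step = step // seq
step = seq + seq
process(4)
step = 156 * step
step = step + 1
seq = 24 // seq
seq = step * 41
step = seq % step
step = step - seq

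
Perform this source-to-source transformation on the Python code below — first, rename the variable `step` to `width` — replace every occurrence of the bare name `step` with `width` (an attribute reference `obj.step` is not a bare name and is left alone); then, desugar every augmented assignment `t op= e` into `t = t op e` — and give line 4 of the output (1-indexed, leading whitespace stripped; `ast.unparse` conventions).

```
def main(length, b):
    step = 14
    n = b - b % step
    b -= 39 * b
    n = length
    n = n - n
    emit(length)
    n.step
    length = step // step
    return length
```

Transformed code:
def main(length, b):
    width = 14
    n = b - b % width
    b = b - 39 * b
    n = length
    n = n - n
    emit(length)
    n.step
    length = width // width
    return length

b = b - 39 * b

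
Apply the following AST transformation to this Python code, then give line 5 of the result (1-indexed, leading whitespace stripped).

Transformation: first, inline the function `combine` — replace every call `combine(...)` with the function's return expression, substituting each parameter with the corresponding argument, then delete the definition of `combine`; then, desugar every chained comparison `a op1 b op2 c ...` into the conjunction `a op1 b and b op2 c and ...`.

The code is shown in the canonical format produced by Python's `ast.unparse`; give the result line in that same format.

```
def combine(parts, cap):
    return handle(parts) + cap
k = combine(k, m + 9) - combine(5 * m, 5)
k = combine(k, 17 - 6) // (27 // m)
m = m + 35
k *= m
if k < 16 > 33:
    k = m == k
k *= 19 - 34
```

if k < 16 and 16 > 33:

Transformed code:
k = handle(k) + (m + 9) - (handle(5 * m) + 5)
k = (handle(k) + (17 - 6)) // (27 // m)
m = m + 35
k *= m
if k < 16 and 16 > 33:
    k = m == k
k *= 19 - 34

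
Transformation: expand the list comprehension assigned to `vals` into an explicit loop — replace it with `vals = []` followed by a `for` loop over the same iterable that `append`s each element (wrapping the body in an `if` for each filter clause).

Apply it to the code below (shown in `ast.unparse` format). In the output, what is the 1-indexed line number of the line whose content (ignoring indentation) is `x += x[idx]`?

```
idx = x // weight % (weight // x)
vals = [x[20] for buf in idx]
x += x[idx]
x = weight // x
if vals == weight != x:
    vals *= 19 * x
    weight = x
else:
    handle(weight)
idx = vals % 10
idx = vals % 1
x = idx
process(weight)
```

Transformed code:
idx = x // weight % (weight // x)
vals = []
for buf in idx:
    vals.append(x[20])
x += x[idx]
x = weight // x
if vals == weight != x:
    vals *= 19 * x
    weight = x
else:
    handle(weight)
idx = vals % 10
idx = vals % 1
x = idx
process(weight)

5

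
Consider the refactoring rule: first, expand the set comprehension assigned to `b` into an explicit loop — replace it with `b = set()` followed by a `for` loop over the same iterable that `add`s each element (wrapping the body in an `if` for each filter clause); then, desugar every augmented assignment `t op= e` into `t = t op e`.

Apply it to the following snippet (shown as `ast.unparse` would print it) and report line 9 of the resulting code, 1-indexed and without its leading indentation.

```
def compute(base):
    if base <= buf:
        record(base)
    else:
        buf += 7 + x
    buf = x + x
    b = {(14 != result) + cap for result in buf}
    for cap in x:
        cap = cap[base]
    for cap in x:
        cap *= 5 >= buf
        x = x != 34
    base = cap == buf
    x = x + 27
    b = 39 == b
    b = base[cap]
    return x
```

Transformed code:
def compute(base):
    if base <= buf:
        record(base)
    else:
        buf = buf + (7 + x)
    buf = x + x
    b = set()
    for result in buf:
        b.add((14 != result) + cap)
    for cap in x:
        cap = cap[base]
    for cap in x:
        cap = cap * (5 >= buf)
        x = x != 34
    base = cap == buf
    x = x + 27
    b = 39 == b
    b = base[cap]
    return x

b.add((14 != result) + cap)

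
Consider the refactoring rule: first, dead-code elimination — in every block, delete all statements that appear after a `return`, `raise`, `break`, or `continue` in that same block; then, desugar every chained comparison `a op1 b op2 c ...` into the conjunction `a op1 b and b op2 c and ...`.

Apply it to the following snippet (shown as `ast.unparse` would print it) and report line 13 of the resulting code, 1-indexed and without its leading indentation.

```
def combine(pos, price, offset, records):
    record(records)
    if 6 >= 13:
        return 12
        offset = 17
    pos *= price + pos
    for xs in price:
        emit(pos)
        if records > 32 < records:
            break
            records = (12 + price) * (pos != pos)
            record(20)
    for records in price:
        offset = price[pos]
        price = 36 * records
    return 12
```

Transformed code:
def combine(pos, price, offset, records):
    record(records)
    if 6 >= 13:
        return 12
    pos *= price + pos
    for xs in price:
        emit(pos)
        if records > 32 and 32 < records:
            break
    for records in price:
        offset = price[pos]
        price = 36 * records
    return 12

return 12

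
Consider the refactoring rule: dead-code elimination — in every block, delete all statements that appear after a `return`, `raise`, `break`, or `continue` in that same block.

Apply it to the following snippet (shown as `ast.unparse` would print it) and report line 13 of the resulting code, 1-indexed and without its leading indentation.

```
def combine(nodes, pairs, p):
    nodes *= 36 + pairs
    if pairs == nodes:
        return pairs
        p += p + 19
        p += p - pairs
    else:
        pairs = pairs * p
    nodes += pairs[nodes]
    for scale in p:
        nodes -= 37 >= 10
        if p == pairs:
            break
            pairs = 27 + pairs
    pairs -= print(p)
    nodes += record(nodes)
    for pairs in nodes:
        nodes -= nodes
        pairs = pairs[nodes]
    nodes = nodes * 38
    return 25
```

Transformed code:
def combine(nodes, pairs, p):
    nodes *= 36 + pairs
    if pairs == nodes:
        return pairs
    else:
        pairs = pairs * p
    nodes += pairs[nodes]
    for scale in p:
        nodes -= 37 >= 10
        if p == pairs:
            break
    pairs -= print(p)
    nodes += record(nodes)
    for pairs in nodes:
        nodes -= nodes
        pairs = pairs[nodes]
    nodes = nodes * 38
    return 25

nodes += record(nodes)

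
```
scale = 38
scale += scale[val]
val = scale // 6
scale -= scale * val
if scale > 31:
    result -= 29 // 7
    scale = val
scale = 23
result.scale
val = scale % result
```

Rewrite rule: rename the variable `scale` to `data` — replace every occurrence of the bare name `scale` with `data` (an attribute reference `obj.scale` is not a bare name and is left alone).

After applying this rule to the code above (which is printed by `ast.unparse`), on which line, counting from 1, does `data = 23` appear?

Transformed code:
data = 38
data += data[val]
val = data // 6
data -= data * val
if data > 31:
    result -= 29 // 7
    data = val
data = 23
result.scale
val = data % result

8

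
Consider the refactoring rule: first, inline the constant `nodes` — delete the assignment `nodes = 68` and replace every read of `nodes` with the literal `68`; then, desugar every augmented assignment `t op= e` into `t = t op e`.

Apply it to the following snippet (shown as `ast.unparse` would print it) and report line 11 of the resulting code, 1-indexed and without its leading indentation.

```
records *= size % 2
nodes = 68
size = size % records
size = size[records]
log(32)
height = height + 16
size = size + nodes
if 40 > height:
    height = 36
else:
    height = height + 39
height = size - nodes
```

height = size - 68

Transformed code:
records = records * (size % 2)
size = size % records
size = size[records]
log(32)
height = height + 16
size = size + 68
if 40 > height:
    height = 36
else:
    height = height + 39
height = size - 68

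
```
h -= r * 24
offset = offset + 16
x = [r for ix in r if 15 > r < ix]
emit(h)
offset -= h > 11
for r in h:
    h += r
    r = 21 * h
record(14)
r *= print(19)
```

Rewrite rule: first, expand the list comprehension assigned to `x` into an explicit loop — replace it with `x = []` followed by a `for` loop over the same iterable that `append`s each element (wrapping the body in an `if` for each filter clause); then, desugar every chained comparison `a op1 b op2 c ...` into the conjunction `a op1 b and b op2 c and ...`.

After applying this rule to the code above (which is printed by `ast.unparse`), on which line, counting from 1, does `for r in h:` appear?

Transformed code:
h -= r * 24
offset = offset + 16
x = []
for ix in r:
    if 15 > r and r < ix:
        x.append(r)
emit(h)
offset -= h > 11
for r in h:
    h += r
    r = 21 * h
record(14)
r *= print(19)

9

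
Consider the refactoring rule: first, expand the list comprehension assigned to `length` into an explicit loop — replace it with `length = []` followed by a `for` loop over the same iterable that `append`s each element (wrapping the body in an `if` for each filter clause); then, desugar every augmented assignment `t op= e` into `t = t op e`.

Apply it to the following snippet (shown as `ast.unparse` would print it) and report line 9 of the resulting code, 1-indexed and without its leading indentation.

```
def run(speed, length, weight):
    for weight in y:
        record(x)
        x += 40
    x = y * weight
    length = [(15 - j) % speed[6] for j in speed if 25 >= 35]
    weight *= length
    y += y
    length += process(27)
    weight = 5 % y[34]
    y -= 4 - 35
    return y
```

length.append((15 - j) % speed[6])

Transformed code:
def run(speed, length, weight):
    for weight in y:
        record(x)
        x = x + 40
    x = y * weight
    length = []
    for j in speed:
        if 25 >= 35:
            length.append((15 - j) % speed[6])
    weight = weight * length
    y = y + y
    length = length + process(27)
    weight = 5 % y[34]
    y = y - (4 - 35)
    return y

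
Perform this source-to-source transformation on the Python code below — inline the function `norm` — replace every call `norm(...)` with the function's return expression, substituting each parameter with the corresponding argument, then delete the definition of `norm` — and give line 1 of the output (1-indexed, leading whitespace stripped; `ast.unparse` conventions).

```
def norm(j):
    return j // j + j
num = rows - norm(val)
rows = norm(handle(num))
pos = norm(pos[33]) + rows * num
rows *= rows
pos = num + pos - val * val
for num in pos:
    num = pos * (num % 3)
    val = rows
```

Transformed code:
num = rows - (val // val + val)
rows = handle(num) // handle(num) + handle(num)
pos = pos[33] // pos[33] + pos[33] + rows * num
rows *= rows
pos = num + pos - val * val
for num in pos:
    num = pos * (num % 3)
    val = rows

num = rows - (val // val + val)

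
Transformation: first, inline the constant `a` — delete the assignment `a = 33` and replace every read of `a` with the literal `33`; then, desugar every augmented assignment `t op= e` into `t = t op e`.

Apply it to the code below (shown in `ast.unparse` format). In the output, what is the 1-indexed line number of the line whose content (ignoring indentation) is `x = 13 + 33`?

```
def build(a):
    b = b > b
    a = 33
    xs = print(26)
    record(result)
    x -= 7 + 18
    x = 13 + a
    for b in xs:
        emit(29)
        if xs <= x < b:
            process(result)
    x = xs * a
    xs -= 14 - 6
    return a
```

Transformed code:
def build(a):
    b = b > b
    xs = print(26)
    record(result)
    x = x - (7 + 18)
    x = 13 + 33
    for b in xs:
        emit(29)
        if xs <= x < b:
            process(result)
    x = xs * 33
    xs = xs - (14 - 6)
    return 33

6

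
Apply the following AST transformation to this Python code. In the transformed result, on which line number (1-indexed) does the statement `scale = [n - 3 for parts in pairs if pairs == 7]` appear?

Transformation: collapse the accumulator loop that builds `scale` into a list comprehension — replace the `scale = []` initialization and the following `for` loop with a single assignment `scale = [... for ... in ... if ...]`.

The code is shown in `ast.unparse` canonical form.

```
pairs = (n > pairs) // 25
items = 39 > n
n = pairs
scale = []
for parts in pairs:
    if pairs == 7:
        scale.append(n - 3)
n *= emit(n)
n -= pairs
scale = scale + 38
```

4

Transformed code:
pairs = (n > pairs) // 25
items = 39 > n
n = pairs
scale = [n - 3 for parts in pairs if pairs == 7]
n *= emit(n)
n -= pairs
scale = scale + 38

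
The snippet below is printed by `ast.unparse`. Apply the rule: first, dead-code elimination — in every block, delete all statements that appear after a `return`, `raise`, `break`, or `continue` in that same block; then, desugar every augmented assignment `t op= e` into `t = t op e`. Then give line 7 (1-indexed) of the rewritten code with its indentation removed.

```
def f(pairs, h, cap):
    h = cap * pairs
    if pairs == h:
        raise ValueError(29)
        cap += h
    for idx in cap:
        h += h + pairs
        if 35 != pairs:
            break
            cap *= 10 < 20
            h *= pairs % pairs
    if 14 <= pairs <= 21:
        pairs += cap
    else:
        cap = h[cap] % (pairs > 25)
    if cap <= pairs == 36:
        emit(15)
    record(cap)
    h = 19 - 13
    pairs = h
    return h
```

if 35 != pairs:

Transformed code:
def f(pairs, h, cap):
    h = cap * pairs
    if pairs == h:
        raise ValueError(29)
    for idx in cap:
        h = h + (h + pairs)
        if 35 != pairs:
            break
    if 14 <= pairs <= 21:
        pairs = pairs + cap
    else:
        cap = h[cap] % (pairs > 25)
    if cap <= pairs == 36:
        emit(15)
    record(cap)
    h = 19 - 13
    pairs = h
    return h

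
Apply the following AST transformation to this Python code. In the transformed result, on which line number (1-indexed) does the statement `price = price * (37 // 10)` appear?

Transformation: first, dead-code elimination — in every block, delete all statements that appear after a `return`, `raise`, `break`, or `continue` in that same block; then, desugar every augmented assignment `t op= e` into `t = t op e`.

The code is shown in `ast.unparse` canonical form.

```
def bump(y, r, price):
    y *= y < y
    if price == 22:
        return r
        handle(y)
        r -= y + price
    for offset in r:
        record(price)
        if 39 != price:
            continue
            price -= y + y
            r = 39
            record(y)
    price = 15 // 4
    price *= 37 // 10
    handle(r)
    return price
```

Transformed code:
def bump(y, r, price):
    y = y * (y < y)
    if price == 22:
        return r
    for offset in r:
        record(price)
        if 39 != price:
            continue
    price = 15 // 4
    price = price * (37 // 10)
    handle(r)
    return price

10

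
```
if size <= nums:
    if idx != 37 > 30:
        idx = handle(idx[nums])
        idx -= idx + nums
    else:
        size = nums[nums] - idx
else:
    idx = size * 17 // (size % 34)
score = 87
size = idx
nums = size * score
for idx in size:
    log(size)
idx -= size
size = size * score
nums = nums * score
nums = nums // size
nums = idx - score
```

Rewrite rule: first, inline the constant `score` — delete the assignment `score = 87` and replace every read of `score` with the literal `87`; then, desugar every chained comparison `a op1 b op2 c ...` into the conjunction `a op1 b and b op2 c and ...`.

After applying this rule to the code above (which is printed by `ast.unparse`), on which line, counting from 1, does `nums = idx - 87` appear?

17

Transformed code:
if size <= nums:
    if idx != 37 and 37 > 30:
        idx = handle(idx[nums])
        idx -= idx + nums
    else:
        size = nums[nums] - idx
else:
    idx = size * 17 // (size % 34)
size = idx
nums = size * 87
for idx in size:
    log(size)
idx -= size
size = size * 87
nums = nums * 87
nums = nums // size
nums = idx - 87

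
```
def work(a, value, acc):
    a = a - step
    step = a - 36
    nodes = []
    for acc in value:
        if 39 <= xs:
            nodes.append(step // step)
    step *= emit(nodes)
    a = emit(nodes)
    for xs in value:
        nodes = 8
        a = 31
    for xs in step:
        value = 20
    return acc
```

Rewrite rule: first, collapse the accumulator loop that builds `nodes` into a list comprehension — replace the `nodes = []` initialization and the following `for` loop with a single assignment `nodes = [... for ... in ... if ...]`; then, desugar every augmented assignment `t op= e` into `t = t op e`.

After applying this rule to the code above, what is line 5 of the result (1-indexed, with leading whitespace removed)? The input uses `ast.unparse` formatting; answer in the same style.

Transformed code:
def work(a, value, acc):
    a = a - step
    step = a - 36
    nodes = [step // step for acc in value if 39 <= xs]
    step = step * emit(nodes)
    a = emit(nodes)
    for xs in value:
        nodes = 8
        a = 31
    for xs in step:
        value = 20
    return acc

step = step * emit(nodes)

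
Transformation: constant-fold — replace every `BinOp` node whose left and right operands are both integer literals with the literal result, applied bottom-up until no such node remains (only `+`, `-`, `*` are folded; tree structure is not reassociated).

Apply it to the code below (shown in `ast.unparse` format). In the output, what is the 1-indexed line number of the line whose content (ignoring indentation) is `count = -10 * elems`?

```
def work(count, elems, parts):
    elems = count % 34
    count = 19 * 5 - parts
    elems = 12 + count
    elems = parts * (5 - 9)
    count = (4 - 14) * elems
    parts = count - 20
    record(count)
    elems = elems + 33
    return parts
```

Transformed code:
def work(count, elems, parts):
    elems = count % 34
    count = 95 - parts
    elems = 12 + count
    elems = parts * -4
    count = -10 * elems
    parts = count - 20
    record(count)
    elems = elems + 33
    return parts

6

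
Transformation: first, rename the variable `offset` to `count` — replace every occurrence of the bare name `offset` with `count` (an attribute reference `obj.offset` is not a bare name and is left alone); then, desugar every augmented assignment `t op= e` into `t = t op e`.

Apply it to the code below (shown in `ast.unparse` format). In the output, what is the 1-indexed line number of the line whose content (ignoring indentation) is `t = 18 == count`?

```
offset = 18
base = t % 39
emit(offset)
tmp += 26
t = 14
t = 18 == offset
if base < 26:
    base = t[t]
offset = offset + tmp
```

6

Transformed code:
count = 18
base = t % 39
emit(count)
tmp = tmp + 26
t = 14
t = 18 == count
if base < 26:
    base = t[t]
count = count + tmp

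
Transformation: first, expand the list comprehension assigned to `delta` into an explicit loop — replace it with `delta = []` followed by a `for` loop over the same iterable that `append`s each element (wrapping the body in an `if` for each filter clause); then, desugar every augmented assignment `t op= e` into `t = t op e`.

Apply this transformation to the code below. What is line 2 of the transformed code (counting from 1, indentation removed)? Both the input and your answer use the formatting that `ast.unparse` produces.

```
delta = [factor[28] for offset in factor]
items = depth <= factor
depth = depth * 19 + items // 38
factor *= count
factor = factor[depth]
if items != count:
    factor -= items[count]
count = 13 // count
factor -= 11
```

Transformed code:
delta = []
for offset in factor:
    delta.append(factor[28])
items = depth <= factor
depth = depth * 19 + items // 38
factor = factor * count
factor = factor[depth]
if items != count:
    factor = factor - items[count]
count = 13 // count
factor = factor - 11

for offset in factor:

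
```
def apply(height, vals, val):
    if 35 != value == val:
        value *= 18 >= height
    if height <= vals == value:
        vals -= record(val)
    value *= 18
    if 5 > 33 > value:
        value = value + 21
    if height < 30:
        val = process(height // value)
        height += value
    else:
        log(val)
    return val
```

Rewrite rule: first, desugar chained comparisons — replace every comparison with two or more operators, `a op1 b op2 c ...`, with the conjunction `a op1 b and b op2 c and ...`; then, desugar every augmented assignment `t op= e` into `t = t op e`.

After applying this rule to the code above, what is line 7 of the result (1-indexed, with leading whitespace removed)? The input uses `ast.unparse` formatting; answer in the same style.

if 5 > 33 and 33 > value:

Transformed code:
def apply(height, vals, val):
    if 35 != value and value == val:
        value = value * (18 >= height)
    if height <= vals and vals == value:
        vals = vals - record(val)
    value = value * 18
    if 5 > 33 and 33 > value:
        value = value + 21
    if height < 30:
        val = process(height // value)
        height = height + value
    else:
        log(val)
    return val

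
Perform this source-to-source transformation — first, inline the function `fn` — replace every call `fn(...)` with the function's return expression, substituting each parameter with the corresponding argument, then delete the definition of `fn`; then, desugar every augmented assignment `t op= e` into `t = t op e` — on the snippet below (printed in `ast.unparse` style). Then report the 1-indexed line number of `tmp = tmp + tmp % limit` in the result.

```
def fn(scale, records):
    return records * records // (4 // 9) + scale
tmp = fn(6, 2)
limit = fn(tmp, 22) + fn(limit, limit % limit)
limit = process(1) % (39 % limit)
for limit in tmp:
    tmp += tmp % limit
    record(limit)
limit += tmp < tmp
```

Transformed code:
tmp = 2 * 2 // (4 // 9) + 6
limit = 22 * 22 // (4 // 9) + tmp + (limit % limit * (limit % limit) // (4 // 9) + limit)
limit = process(1) % (39 % limit)
for limit in tmp:
    tmp = tmp + tmp % limit
    record(limit)
limit = limit + (tmp < tmp)

5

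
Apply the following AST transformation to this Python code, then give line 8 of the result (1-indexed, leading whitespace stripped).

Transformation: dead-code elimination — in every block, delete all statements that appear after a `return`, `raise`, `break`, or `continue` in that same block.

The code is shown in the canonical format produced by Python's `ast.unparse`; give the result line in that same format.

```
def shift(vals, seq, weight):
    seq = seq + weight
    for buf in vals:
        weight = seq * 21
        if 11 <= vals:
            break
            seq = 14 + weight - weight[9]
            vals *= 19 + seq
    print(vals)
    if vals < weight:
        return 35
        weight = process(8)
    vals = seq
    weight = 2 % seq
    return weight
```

if vals < weight:

Transformed code:
def shift(vals, seq, weight):
    seq = seq + weight
    for buf in vals:
        weight = seq * 21
        if 11 <= vals:
            break
    print(vals)
    if vals < weight:
        return 35
    vals = seq
    weight = 2 % seq
    return weight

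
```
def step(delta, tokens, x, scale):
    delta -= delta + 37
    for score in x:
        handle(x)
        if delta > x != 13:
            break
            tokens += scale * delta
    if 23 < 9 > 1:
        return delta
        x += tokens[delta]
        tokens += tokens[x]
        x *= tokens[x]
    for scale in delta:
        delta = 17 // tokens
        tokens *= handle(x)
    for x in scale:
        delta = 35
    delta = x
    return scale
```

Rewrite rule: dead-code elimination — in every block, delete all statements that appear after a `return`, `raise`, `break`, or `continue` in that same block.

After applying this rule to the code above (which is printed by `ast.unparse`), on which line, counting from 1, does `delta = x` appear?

14

Transformed code:
def step(delta, tokens, x, scale):
    delta -= delta + 37
    for score in x:
        handle(x)
        if delta > x != 13:
            break
    if 23 < 9 > 1:
        return delta
    for scale in delta:
        delta = 17 // tokens
        tokens *= handle(x)
    for x in scale:
        delta = 35
    delta = x
    return scale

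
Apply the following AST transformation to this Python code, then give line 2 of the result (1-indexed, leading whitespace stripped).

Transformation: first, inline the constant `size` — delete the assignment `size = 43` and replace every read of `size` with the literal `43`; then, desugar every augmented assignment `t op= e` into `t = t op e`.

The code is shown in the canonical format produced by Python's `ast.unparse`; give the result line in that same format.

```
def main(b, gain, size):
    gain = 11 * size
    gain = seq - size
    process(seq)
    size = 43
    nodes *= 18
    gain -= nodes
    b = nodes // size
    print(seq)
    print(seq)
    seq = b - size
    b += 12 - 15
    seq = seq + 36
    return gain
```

gain = 11 * 43

Transformed code:
def main(b, gain, size):
    gain = 11 * 43
    gain = seq - 43
    process(seq)
    nodes = nodes * 18
    gain = gain - nodes
    b = nodes // 43
    print(seq)
    print(seq)
    seq = b - 43
    b = b + (12 - 15)
    seq = seq + 36
    return gain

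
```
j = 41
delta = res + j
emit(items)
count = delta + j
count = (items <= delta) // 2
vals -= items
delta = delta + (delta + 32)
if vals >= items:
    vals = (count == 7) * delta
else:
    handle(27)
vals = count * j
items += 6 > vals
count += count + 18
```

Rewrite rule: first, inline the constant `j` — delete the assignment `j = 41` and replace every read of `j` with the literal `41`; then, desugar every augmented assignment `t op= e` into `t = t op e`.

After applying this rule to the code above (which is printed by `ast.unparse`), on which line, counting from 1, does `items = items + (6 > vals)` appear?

12

Transformed code:
delta = res + 41
emit(items)
count = delta + 41
count = (items <= delta) // 2
vals = vals - items
delta = delta + (delta + 32)
if vals >= items:
    vals = (count == 7) * delta
else:
    handle(27)
vals = count * 41
items = items + (6 > vals)
count = count + (count + 18)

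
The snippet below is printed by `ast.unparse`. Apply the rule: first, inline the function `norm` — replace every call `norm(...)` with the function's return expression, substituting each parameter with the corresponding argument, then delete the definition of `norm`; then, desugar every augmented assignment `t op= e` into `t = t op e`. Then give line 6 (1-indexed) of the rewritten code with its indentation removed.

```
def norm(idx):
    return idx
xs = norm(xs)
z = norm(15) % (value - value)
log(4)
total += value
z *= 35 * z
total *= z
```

Transformed code:
xs = xs
z = 15 % (value - value)
log(4)
total = total + value
z = z * (35 * z)
total = total * z

total = total * z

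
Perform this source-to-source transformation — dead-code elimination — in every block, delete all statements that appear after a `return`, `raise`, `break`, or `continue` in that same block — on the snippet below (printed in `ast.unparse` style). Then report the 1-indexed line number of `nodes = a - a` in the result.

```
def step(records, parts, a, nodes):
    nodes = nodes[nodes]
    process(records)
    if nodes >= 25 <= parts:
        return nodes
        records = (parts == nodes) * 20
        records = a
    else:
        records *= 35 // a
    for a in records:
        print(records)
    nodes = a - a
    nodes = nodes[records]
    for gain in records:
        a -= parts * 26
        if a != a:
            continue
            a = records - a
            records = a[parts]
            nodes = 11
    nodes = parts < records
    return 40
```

10

Transformed code:
def step(records, parts, a, nodes):
    nodes = nodes[nodes]
    process(records)
    if nodes >= 25 <= parts:
        return nodes
    else:
        records *= 35 // a
    for a in records:
        print(records)
    nodes = a - a
    nodes = nodes[records]
    for gain in records:
        a -= parts * 26
        if a != a:
            continue
    nodes = parts < records
    return 40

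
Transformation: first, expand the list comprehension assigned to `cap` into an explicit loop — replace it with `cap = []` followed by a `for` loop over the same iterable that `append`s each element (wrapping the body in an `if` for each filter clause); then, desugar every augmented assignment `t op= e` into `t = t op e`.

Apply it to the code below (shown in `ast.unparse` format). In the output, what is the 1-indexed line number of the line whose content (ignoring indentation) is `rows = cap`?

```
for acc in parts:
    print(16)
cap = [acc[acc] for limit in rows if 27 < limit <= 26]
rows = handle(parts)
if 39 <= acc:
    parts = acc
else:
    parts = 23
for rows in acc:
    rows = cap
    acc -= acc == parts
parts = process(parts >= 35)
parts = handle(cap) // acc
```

Transformed code:
for acc in parts:
    print(16)
cap = []
for limit in rows:
    if 27 < limit <= 26:
        cap.append(acc[acc])
rows = handle(parts)
if 39 <= acc:
    parts = acc
else:
    parts = 23
for rows in acc:
    rows = cap
    acc = acc - (acc == parts)
parts = process(parts >= 35)
parts = handle(cap) // acc

13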